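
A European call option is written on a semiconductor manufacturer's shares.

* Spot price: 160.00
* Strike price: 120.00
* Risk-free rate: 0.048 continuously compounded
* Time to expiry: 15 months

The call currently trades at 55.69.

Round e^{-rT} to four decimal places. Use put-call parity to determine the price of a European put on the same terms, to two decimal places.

exp(−rT) = exp(−0.048·1.25) = 0.9418
Put-call parity: C − P = S − K·e^(−rT) = 160 − 120·0.9418 = 160 − 113.0160 = 46.9840
P = C − (C − P) = 55.69 − (46.9840) = 8.7060

8.71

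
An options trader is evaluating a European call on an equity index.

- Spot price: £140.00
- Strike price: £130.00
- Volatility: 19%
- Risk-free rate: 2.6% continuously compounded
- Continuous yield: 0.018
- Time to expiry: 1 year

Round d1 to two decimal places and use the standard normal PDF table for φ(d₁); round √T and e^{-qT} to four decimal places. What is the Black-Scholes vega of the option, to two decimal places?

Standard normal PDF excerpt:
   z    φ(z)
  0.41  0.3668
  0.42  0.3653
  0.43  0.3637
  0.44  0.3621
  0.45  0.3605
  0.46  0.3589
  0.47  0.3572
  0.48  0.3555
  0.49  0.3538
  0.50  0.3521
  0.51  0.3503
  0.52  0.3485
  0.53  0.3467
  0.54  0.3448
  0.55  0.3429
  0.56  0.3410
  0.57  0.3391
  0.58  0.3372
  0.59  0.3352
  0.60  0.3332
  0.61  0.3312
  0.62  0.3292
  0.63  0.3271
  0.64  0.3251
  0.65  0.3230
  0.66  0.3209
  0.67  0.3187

47.67

T = 1;  σ√T = 0.1900
d₁ = [ln(140/130) + (0.026 − 0.018 + ½·0.19²)·1] / (σ√T) = (0.0741 + 0.0261) / 0.1900 = 0.5271 ⇒ 0.53
√T = √1 = 1.0000
φ(d₁) = φ(0.53) = 0.3467
exp(−qT) = exp(−0.018·1) = 0.9822
vega = S·exp(−qT)·φ(d₁)·√T = 140·0.9822·0.3467·1.0000 = 47.6740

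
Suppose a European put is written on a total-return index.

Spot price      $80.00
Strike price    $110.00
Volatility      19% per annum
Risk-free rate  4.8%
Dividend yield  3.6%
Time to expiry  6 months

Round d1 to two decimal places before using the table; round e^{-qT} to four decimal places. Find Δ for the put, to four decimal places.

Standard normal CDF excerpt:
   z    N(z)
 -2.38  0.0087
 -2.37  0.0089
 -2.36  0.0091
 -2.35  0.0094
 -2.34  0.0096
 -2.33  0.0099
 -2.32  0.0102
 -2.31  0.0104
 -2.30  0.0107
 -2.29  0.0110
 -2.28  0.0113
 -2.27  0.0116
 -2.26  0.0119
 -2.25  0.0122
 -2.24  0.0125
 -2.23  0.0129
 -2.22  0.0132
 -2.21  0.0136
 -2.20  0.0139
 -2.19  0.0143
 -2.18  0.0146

σ√T = 0.19·√0.5 = 0.1344
d₁ = [ln(80/110) + (0.048 − 0.036 + 0.19²/2)·0.5] / 0.1344 = [-0.3185 + 0.0150] / 0.1344 = -2.2585 → -2.26
N(d₁) = N(-2.26) = 0.0119
Δ_put = e^(−qT)·(N(d₁) − 1) = 0.9822·(0.0119 − 1) = -0.9705

-0.9705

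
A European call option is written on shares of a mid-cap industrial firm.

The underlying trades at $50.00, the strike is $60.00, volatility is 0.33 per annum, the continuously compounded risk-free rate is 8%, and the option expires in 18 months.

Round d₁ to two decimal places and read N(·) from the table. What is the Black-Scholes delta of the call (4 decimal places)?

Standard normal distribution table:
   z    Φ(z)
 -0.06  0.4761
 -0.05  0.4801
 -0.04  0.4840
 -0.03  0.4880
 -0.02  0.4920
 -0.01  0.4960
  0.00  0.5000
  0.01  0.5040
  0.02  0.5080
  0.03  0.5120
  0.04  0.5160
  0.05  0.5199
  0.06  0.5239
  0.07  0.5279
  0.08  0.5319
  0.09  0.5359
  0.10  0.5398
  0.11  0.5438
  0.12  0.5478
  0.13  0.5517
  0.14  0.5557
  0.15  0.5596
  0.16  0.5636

0.5199

σ√T = 0.33·√1.5 = 0.4042
ln(S/K) + (r + σ²/2)T = ln(50/60) + (0.08 + 0.33²/2)·1.5 = -0.1823 + 0.2017 = 0.0194
d₁ = 0.0194 / 0.4042 = 0.0479 → 0.05
N(d₁) = N(0.05) = 0.5199
Δ_call = N(d₁) = 0.5199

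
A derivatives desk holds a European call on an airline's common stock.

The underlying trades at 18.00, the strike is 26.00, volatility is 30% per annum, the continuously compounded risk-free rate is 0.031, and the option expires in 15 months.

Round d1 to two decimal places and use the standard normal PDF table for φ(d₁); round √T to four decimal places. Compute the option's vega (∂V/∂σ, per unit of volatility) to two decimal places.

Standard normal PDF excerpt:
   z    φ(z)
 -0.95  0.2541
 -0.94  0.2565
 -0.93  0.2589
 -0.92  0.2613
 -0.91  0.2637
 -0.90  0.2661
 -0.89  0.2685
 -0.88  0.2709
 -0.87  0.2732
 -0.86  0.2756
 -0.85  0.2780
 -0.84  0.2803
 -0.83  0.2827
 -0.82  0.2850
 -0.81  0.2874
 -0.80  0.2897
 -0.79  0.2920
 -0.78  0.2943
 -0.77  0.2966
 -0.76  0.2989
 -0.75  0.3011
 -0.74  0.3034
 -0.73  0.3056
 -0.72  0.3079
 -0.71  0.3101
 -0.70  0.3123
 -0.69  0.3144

5.78

T = 1.25;  σ√T = 0.3354
d₁ = [ln(18/26) + (0.031 + ½·0.3²)·1.25] / (σ√T) = (-0.3677 + 0.0950) / 0.3354 = -0.8131 ≈ -0.81
√T = √1.25 = 1.1180
φ(d₁) = φ(-0.81) = 0.2874
vega = S·φ(d₁)·√T = 18·0.2874·1.1180 = 5.7836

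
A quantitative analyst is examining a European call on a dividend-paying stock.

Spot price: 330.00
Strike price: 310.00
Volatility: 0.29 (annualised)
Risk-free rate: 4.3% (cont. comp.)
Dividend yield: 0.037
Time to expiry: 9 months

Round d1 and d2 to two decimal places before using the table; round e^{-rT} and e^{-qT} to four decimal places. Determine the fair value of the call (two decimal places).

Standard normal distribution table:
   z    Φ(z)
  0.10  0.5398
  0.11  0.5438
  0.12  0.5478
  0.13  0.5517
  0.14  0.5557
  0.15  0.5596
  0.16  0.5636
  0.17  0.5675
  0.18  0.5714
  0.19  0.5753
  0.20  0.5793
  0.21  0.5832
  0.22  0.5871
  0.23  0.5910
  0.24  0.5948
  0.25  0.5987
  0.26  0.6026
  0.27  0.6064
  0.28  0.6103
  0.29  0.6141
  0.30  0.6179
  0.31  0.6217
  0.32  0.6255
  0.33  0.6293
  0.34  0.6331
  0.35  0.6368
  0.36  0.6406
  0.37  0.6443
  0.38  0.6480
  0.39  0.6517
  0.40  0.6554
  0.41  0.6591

42.36

σ√T = 0.29·√0.75 = 0.2511
d₁ = [ln(330/310) + (0.043 − 0.037 + 0.29²/2)·0.75] / 0.2511 = [0.0625 + 0.0360] / 0.2511 = 0.3924 → 0.39
d₂ = d₁ − σ√T = 0.3924 − 0.2511 = 0.1413 → 0.14
exp(−qT) = exp(−0.037·0.75) = 0.9726;  exp(−rT) = exp(−0.043·0.75) = 0.9683
N(d₁) = N(0.39) = 0.6517;  N(d₂) = N(0.14) = 0.5557
C = 330·0.9726·0.6517 − 310·0.9683·0.5557 = 209.1683 − 166.8061 = 42.3622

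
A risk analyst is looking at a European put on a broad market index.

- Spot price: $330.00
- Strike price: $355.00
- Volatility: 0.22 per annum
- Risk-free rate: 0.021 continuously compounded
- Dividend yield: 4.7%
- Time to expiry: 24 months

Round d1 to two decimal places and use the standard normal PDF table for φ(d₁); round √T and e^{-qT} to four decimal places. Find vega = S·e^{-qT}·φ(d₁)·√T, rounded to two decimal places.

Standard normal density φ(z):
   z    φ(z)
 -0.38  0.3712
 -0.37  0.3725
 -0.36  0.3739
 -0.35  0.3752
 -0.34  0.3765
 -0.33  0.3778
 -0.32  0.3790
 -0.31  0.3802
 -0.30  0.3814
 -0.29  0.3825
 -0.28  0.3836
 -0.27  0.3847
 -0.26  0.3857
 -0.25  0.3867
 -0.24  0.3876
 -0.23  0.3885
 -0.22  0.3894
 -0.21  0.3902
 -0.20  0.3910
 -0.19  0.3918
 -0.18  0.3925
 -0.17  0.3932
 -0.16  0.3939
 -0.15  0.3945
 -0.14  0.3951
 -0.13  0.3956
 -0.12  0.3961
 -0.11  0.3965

σ√T = 0.22 × 1.4142 = 0.3111
ln(S/K) + (r − q + σ²/2)T = ln(330/355) + (0.021 − 0.047 + 0.22²/2)·2 = -0.0730 − 0.0036 = -0.0766
d₁ = -0.0766 / 0.3111 = -0.2463 which rounds to -0.25
√T = √2 = 1.4142
φ(d₁) = φ(-0.25) = 0.3867
exp(−qT) = exp(−0.047·2) = 0.9103
vega = S·exp(−qT)·φ(d₁)·√T = 330·0.9103·0.3867·1.4142 = 164.2795
(Call and put vega coincide under Black-Scholes.)

164.28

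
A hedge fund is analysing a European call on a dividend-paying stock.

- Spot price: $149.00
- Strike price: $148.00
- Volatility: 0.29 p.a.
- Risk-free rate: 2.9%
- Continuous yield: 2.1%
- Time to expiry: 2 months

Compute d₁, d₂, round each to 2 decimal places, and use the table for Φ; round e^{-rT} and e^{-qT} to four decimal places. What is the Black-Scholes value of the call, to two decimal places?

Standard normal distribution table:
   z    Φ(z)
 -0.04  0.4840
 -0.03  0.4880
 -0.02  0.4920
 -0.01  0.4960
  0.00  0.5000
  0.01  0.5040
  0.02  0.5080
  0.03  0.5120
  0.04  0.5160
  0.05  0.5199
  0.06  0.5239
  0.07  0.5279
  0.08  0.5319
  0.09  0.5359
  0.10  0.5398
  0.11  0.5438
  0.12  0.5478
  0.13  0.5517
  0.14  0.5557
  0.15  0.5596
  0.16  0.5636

σ√T = 0.29·√0.1667 = 0.1184
d₁ = [ln(149/148) + (0.029 − 0.021 + ½·0.29²)·0.1667] / (σ√T) = (0.0067 + 0.0083) / 0.1184 = 0.1273 ≈ 0.13
d₂ = 0.1273 − 0.1184 = 0.0089 ≈ 0.01
e^(−qT) = e^(−0.021·0.1667) = 0.9965;  e^(−rT) = e^(−0.029·0.1667) = 0.9952
N(d₁) = N(0.13) = 0.5517;  N(d₂) = N(0.01) = 0.5040
C = 149·0.9965·0.5517 − 148·0.9952·0.5040 = 81.9156 − 74.2340 = 7.6816

$7.68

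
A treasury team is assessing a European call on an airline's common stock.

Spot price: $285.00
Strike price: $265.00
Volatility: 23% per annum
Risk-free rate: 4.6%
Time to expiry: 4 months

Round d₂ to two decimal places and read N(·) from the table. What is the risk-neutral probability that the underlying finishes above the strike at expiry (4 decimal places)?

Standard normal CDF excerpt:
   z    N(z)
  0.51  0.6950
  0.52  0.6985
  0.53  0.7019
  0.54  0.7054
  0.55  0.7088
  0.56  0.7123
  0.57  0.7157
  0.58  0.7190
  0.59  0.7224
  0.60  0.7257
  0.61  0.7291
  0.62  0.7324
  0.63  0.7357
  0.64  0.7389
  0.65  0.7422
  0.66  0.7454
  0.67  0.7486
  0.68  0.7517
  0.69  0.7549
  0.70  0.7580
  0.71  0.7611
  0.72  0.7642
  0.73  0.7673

0.7257

T = 0.3333;  σ√T = 0.1328
d₁ = [ln(285/265) + (0.046 + 0.23²/2)·0.3333] / 0.1328 = [0.0728 + 0.0241] / 0.1328 = 0.7298 ⇒ 0.73
d₂ = d₁ − σ√T = 0.7298 − 0.1328 = 0.5970 ⇒ 0.60
Pr(exercise) under Q = N(d₂) = 0.7257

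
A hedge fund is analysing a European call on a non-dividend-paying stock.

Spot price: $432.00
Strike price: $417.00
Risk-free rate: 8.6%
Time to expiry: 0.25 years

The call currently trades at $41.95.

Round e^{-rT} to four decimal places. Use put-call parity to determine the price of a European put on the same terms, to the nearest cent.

exp(−rT) = exp(−0.086·0.25) = 0.9787
Put-call parity: C − P = S − K·e^(−rT) = 432 − 417·0.9787 = 432 − 408.1179 = 23.8821
P = C − (C − P) = 41.95 − (23.8821) = 18.0679

$18.07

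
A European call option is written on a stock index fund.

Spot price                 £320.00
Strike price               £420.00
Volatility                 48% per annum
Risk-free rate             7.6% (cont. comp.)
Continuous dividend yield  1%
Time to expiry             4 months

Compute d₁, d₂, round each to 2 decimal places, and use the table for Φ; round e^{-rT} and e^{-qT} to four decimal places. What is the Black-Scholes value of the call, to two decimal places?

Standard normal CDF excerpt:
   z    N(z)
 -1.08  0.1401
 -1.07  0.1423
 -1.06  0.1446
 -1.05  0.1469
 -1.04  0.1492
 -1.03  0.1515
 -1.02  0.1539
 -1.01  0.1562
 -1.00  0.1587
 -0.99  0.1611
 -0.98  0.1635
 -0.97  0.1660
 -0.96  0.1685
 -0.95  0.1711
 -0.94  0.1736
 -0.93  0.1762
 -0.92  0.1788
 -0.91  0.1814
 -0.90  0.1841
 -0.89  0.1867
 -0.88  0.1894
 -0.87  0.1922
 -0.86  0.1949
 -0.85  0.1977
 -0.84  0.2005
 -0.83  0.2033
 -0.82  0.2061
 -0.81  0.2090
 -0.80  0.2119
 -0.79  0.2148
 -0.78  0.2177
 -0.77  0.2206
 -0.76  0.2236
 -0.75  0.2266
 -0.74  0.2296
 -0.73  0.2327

£10.22

σ√T = 0.48·√0.3333 = 0.2771
d₁ = [ln(320/420) + (0.076 − 0.01 + ½·0.48²)·0.3333] / (σ√T) = (-0.2719 + 0.0604) / 0.2771 = -0.7633 which rounds to -0.76
d₂ = -0.7633 − 0.2771 = -1.0404 which rounds to -1.04
e^(−qT) = e^(−0.01·0.3333) = 0.9967;  e^(−rT) = e^(−0.076·0.3333) = 0.9750
N(d₁) = N(-0.76) = 0.2236;  N(d₂) = N(-1.04) = 0.1492
C = 320·0.9967·0.2236 − 420·0.9750·0.1492 = 71.3159 − 61.0974 = 10.2185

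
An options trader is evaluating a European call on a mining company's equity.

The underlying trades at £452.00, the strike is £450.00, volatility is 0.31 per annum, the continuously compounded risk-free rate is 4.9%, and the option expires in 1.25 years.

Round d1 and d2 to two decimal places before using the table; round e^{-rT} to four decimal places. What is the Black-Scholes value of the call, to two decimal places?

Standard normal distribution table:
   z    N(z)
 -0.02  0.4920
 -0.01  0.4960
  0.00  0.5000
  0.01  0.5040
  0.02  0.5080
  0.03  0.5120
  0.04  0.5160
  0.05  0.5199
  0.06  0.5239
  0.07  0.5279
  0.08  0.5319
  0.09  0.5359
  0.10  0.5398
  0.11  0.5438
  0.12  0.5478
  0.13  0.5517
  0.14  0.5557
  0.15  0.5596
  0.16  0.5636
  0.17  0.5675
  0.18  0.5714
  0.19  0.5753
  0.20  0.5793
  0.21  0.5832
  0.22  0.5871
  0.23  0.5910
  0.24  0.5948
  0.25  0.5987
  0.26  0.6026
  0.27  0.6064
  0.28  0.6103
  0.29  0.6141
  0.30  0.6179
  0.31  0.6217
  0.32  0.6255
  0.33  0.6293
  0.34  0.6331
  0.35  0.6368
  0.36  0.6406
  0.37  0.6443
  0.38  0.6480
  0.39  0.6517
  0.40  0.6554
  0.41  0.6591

σ√T = 0.31·√1.25 = 0.3466
ln(S/K) + (r + σ²/2)T = ln(452/450) + (0.049 + 0.31²/2)·1.25 = 0.0044 + 0.1213 = 0.1257
d₁ = 0.1257 / 0.3466 = 0.3628 which rounds to 0.36
d₂ = d₁ − σ√T = 0.3628 − 0.3466 = 0.0162 which rounds to 0.02
exp(−rT) = exp(−0.049·1.25) = 0.9406
C = 452·N(0.36) − 450·0.9406·N(0.02) = 452·0.6406 − 450·0.9406·0.5080 = 289.5512 − 215.0212 = 74.5300

£74.53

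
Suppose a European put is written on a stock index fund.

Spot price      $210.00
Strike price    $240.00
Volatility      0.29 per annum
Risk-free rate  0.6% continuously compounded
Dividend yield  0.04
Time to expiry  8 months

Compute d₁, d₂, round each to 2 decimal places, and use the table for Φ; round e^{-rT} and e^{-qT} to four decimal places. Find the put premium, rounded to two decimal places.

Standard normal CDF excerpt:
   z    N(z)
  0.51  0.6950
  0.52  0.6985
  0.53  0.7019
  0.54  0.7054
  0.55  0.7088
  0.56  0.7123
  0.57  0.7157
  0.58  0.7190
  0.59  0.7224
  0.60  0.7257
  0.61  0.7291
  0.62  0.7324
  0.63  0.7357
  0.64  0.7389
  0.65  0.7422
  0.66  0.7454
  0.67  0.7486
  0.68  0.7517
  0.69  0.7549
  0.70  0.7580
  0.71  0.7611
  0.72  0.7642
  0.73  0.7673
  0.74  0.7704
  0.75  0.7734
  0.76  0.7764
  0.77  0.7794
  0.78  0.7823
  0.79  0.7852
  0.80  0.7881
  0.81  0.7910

T = 0.6667;  σ√T = 0.2368
d₁ = [ln(210/240) + (0.006 − 0.04 + ½·0.29²)·0.6667] / (σ√T) = (-0.1335 + 0.0054) / 0.2368 = -0.5413 → -0.54
d₂ = -0.5413 − 0.2368 = -0.7781 → -0.78
exp(−qT) = exp(−0.04·0.6667) = 0.9737;  exp(−rT) = exp(−0.006·0.6667) = 0.9960
N(−d₂) = N(0.78) = 0.7823;  N(−d₁) = N(0.54) = 0.7054
P = 240·0.9960·0.7823 − 210·0.9737·0.7054 = 187.0010 − 144.2381 = 42.7629

$42.76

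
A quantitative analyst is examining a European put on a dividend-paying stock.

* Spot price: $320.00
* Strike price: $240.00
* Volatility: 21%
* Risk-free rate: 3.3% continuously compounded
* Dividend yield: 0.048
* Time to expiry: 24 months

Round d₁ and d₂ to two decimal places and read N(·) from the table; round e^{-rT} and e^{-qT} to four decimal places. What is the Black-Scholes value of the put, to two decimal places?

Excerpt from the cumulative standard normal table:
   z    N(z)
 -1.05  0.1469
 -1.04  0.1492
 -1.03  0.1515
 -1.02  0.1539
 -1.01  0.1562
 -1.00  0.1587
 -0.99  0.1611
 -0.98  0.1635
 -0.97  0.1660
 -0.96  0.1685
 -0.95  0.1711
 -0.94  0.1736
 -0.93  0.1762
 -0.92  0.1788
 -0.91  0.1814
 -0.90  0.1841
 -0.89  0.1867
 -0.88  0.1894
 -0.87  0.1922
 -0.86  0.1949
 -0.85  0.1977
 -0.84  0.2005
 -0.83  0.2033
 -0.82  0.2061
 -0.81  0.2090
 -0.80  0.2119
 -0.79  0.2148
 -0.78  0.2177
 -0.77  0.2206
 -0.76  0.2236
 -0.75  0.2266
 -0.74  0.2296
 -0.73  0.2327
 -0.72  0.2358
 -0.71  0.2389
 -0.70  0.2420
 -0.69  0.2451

T = 2;  σ√T = 0.2970
d₁ = [ln(320/240) + (0.033 − 0.048 + ½·0.21²)·2] / (σ√T) = (0.2877 + 0.0141) / 0.2970 = 1.0162 which rounds to 1.02
d₂ = 1.0162 − 0.2970 = 0.7192 which rounds to 0.72
e^(−qT) = e^(−0.048·2) = 0.9085;  e^(−rT) = e^(−0.033·2) = 0.9361
N(−d₂) = N(-0.72) = 0.2358;  N(−d₁) = N(-1.02) = 0.1539
P = 240·0.9361·0.2358 − 320·0.9085·0.1539 = 52.9758 − 44.7418 = 8.2340

$8.23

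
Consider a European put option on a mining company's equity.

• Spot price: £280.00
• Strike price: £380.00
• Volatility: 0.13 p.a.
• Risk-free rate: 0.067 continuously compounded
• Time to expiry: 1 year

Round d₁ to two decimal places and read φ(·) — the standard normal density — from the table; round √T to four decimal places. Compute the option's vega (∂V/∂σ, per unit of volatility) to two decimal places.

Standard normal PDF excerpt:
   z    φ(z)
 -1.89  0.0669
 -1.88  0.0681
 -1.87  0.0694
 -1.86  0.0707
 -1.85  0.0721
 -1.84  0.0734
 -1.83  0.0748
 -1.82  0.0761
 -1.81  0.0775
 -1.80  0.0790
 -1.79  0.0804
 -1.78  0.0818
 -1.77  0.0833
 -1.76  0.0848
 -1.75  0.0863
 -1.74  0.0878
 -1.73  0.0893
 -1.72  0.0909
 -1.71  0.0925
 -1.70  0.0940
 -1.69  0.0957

23.32

σ√T = 0.13 × 1.0000 = 0.1300
d₁ = [ln(280/380) + (0.067 + ½·0.13²)·1] / (σ√T) = (-0.3054 + 0.0755) / 0.1300 = -1.7687 which rounds to -1.77
√T = √1 = 1.0000
φ(d₁) = φ(-1.77) = 0.0833
vega = S·φ(d₁)·√T = 280·0.0833·1.0000 = 23.3240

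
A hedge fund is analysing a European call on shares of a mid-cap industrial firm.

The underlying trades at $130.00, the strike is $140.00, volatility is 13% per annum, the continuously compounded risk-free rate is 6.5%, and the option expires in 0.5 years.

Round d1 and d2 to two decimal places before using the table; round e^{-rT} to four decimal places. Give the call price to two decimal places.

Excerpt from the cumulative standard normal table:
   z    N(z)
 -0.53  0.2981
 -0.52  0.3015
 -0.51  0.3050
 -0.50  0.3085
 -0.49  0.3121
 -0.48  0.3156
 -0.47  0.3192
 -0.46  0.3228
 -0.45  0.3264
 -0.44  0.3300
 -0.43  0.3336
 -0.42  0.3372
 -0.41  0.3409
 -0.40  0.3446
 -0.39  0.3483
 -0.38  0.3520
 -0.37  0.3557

$2.51

T = 0.5;  σ√T = 0.0919
d₁ = [ln(130/140) + (0.065 + 0.13²/2)·0.5] / 0.0919 = [-0.0741 + 0.0367] / 0.0919 = -0.4067 ≈ -0.41
d₂ = d₁ − σ√T = -0.4067 − 0.0919 = -0.4986 ≈ -0.50
e^(−rT) = e^(−0.065·0.5) = 0.9680
N(d₁) = N(-0.41) = 0.3409;  N(d₂) = N(-0.50) = 0.3085
C = 130·0.3409 − 140·0.9680·0.3085 = 44.3170 − 41.8079 = 2.5091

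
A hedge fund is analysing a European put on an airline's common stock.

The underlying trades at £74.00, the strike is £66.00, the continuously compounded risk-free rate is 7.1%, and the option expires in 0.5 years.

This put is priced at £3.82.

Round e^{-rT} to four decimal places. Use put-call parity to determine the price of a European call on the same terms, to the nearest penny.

exp(−rT) = exp(−0.071·0.5) = 0.9651
Put-call parity: C − P = S − K·e^(−rT) = 74 − 66·0.9651 = 74 − 63.6966 = 10.3034
C = P + (C − P) = 3.82 + (10.3034) = 14.1234

£14.12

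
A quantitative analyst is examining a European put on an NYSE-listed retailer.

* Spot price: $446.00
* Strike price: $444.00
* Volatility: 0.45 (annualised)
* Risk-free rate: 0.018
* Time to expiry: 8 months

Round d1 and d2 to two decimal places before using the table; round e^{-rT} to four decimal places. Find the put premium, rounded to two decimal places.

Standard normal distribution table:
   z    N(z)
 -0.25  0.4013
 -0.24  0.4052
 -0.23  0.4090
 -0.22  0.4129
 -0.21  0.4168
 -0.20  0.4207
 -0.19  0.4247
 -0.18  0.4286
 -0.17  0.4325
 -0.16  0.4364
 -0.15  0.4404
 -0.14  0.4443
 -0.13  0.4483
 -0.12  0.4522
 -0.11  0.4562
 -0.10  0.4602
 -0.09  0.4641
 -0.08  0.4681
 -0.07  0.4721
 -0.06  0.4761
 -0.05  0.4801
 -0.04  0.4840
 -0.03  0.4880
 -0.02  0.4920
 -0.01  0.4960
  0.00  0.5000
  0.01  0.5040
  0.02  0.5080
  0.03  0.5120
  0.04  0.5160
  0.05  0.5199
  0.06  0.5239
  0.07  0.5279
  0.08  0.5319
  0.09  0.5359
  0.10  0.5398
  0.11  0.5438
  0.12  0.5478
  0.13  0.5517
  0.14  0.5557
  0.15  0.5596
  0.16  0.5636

$61.38

σ√T = 0.45·√0.6667 = 0.3674
d₁ = [ln(446/444) + (0.018 + ½·0.45²)·0.6667] / (σ√T) = (0.0045 + 0.0795) / 0.3674 = 0.2286 → 0.23
d₂ = 0.2286 − 0.3674 = -0.1388 → -0.14
e^(−rT) = e^(−0.018·0.6667) = 0.9881
N(−d₂) = N(0.14) = 0.5557;  N(−d₁) = N(-0.23) = 0.4090
P = 444·0.9881·0.5557 − 446·0.4090 = 243.7947 − 182.4140 = 61.3807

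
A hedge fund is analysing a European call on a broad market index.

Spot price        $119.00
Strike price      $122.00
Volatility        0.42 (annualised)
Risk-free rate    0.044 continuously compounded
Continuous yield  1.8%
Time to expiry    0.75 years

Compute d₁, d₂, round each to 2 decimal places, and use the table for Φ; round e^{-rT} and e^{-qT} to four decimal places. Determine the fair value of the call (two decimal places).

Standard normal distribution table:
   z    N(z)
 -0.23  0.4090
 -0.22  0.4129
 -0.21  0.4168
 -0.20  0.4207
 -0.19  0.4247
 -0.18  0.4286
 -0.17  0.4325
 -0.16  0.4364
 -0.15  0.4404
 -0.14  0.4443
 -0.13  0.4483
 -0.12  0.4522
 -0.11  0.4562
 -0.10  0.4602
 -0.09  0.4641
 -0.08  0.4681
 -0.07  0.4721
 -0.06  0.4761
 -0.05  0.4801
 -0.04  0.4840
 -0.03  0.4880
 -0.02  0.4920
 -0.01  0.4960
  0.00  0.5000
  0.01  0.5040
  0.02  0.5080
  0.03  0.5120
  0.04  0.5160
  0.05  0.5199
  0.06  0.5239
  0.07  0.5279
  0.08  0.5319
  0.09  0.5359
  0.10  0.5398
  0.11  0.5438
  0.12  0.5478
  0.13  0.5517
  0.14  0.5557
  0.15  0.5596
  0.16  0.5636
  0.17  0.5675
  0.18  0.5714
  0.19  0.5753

T = 0.75;  σ√T = 0.3637
d₁ = [ln(119/122) + (0.044 − 0.018 + ½·0.42²)·0.75] / (σ√T) = (-0.0249 + 0.0856) / 0.3637 = 0.1670 ⇒ 0.17
d₂ = 0.1670 − 0.3637 = -0.1967 ⇒ -0.20
exp(−qT) = exp(−0.018·0.75) = 0.9866;  exp(−rT) = exp(−0.044·0.75) = 0.9675
C = 119·0.9866·N(0.17) − 122·0.9675·N(-0.20) = 119·0.9866·0.5675 − 122·0.9675·0.4207 = 66.6276 − 49.6573 = 16.9702

$16.97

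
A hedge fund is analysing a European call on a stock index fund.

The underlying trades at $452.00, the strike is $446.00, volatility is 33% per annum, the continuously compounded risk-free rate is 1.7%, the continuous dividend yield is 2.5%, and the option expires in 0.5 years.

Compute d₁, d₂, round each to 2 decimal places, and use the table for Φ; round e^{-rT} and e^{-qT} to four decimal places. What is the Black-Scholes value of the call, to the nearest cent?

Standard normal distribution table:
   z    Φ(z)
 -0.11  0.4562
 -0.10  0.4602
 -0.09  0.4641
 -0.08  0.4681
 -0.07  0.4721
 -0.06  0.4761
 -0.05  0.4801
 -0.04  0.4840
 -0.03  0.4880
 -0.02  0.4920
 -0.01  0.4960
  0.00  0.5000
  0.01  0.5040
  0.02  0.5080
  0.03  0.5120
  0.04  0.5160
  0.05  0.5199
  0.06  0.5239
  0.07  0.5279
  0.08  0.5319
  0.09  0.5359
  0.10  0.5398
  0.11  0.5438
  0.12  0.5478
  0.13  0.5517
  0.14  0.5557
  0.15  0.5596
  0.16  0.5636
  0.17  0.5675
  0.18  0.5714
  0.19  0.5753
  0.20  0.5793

$44.59

σ√T = 0.33 × 0.7071 = 0.2333
d₁ = [ln(452/446) + (0.017 − 0.025 + ½·0.33²)·0.5] / (σ√T) = (0.0134 + 0.0232) / 0.2333 = 0.1568 → 0.16
d₂ = 0.1568 − 0.2333 = -0.0765 → -0.08
e^(−qT) = e^(−0.025·0.5) = 0.9876;  e^(−rT) = e^(−0.017·0.5) = 0.9915
C = 452·0.9876·N(0.16) − 446·0.9915·N(-0.08) = 452·0.9876·0.5636 − 446·0.9915·0.4681 = 251.5883 − 206.9980 = 44.5903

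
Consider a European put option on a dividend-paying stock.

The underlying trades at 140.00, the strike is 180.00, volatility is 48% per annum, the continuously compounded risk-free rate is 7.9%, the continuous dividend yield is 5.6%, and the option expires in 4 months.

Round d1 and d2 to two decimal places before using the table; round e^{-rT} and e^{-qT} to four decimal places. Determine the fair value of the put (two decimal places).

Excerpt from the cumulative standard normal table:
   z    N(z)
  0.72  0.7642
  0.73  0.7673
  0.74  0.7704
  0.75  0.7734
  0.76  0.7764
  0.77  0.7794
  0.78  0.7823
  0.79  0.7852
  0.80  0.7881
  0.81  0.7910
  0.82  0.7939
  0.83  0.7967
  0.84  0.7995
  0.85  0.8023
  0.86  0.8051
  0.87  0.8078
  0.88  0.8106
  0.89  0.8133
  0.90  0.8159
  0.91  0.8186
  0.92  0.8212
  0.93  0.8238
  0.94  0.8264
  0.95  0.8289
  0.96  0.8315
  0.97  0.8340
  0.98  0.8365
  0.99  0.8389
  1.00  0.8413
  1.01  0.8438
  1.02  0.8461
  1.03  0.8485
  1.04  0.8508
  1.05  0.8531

σ√T = 0.48 × 0.5774 = 0.2771
ln(S/K) + (r − q + σ²/2)T = ln(140/180) + (0.079 − 0.056 + 0.48²/2)·0.3333 = -0.2513 + 0.0461 = -0.2052
d₁ = -0.2052 / 0.2771 = -0.7406 ⇒ -0.74
d₂ = d₁ − σ√T = -0.7406 − 0.2771 = -1.0178 ⇒ -1.02
e^(−qT) = e^(−0.056·0.3333) = 0.9815;  e^(−rT) = e^(−0.079·0.3333) = 0.9740
N(−d₂) = N(1.02) = 0.8461;  N(−d₁) = N(0.74) = 0.7704
P = 180·0.9740·0.8461 − 140·0.9815·0.7704 = 148.3383 − 105.8607 = 42.4776

42.48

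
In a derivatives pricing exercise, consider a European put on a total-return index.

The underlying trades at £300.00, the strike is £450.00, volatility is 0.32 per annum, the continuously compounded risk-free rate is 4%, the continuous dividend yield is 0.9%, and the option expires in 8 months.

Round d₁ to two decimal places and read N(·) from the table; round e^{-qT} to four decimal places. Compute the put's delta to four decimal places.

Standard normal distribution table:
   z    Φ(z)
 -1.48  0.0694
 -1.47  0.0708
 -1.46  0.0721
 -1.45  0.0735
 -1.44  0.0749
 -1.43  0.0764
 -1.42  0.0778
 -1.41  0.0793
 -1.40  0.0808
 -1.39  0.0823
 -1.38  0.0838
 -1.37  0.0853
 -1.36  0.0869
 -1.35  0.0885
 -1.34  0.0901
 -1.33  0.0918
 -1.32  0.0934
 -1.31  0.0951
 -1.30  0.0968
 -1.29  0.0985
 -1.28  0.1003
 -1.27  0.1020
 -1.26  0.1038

-0.9044

σ√T = 0.32·√0.6667 = 0.2613
d₁ = [ln(300/450) + (0.04 − 0.009 + 0.32²/2)·0.6667] / 0.2613 = [-0.4055 + 0.0548] / 0.2613 = -1.3421 → -1.34
N(d₁) = N(-1.34) = 0.0901
Δ_put = e^(−qT)·(N(d₁) − 1) = 0.9940·(0.0901 − 1) = -0.9044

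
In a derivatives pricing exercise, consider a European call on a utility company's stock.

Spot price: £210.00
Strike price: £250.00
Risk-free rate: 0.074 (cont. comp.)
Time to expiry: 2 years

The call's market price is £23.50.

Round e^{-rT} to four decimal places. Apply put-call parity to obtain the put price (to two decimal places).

£29.10

exp(−rT) = exp(−0.074·2) = 0.8624
Put-call parity: C − P = S − K·e^(−rT) = 210 − 250·0.8624 = 210 − 215.6000 = -5.6000
P = C − (C − P) = 23.50 − (-5.6000) = 29.1000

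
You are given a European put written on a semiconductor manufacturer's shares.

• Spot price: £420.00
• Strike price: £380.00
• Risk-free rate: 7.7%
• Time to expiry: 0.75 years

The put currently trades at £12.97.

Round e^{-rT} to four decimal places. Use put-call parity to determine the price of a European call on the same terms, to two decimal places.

exp(−rT) = exp(−0.077·0.75) = 0.9439
Put-call parity: C − P = S − K·e^(−rT) = 420 − 380·0.9439 = 420 − 358.6820 = 61.3180
C = P + (C − P) = 12.97 + (61.3180) = 74.2880

£74.29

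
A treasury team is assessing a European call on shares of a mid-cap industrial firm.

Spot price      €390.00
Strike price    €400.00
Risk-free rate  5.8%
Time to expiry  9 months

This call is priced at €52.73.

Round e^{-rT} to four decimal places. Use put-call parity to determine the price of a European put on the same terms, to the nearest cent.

exp(−rT) = exp(−0.058·0.75) = 0.9574
Put-call parity: C − P = S − K·e^(−rT) = 390 − 400·0.9574 = 390 − 382.9600 = 7.0400
P = C − (C − P) = 52.73 − (7.0400) = 45.6900

€45.69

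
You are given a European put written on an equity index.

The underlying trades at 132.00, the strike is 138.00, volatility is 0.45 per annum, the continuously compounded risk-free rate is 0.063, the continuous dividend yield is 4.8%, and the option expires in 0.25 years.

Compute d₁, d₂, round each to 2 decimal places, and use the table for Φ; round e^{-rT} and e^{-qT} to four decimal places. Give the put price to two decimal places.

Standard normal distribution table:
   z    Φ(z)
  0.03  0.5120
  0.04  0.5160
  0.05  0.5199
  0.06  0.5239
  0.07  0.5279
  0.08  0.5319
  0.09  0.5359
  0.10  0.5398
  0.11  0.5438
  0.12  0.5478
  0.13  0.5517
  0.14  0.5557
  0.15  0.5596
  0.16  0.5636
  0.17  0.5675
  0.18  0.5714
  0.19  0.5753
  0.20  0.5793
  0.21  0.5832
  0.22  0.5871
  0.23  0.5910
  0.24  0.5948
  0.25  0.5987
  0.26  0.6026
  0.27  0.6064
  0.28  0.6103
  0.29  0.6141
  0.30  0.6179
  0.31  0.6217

σ√T = 0.45 × 0.5000 = 0.2250
d₁ = [ln(132/138) + (0.063 − 0.048 + 0.45²/2)·0.25] / 0.2250 = [-0.0445 + 0.0291] / 0.2250 = -0.0684 ⇒ -0.07
d₂ = d₁ − σ√T = -0.0684 − 0.2250 = -0.2934 ⇒ -0.29
exp(−qT) = exp(−0.048·0.25) = 0.9881;  exp(−rT) = exp(−0.063·0.25) = 0.9844
N(−d₂) = N(0.29) = 0.6141;  N(−d₁) = N(0.07) = 0.5279
P = 138·0.9844·0.6141 − 132·0.9881·0.5279 = 83.4238 − 68.8536 = 14.5702

14.57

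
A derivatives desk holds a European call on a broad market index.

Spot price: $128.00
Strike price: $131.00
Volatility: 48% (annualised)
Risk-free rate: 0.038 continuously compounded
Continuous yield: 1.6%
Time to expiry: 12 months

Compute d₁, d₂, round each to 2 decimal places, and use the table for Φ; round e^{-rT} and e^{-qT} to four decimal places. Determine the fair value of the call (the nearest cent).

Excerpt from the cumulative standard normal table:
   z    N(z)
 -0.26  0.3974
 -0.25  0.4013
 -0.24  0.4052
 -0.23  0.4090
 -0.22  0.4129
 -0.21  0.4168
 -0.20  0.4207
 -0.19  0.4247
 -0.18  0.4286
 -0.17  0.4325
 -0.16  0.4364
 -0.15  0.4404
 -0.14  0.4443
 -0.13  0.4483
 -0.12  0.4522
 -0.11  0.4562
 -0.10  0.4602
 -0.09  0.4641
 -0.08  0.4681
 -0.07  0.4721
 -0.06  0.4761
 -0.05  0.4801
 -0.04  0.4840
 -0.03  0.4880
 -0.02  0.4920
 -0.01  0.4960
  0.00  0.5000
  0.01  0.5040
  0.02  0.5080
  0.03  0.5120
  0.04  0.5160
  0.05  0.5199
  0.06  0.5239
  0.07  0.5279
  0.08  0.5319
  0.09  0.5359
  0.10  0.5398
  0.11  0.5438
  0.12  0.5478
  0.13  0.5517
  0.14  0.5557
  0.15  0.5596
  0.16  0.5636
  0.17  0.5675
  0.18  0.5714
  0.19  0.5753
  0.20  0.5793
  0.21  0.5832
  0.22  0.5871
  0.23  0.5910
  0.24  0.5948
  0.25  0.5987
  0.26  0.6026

$23.82

σ√T = 0.48·√1 = 0.4800
d₁ = [ln(128/131) + (0.038 − 0.016 + ½·0.48²)·1] / (σ√T) = (-0.0232 + 0.1372) / 0.4800 = 0.2376 ≈ 0.24
d₂ = 0.2376 − 0.4800 = -0.2424 ≈ -0.24
e^(−qT) = e^(−0.016·1) = 0.9841;  e^(−rT) = e^(−0.038·1) = 0.9627
C = 128·0.9841·N(0.24) − 131·0.9627·N(-0.24) = 128·0.9841·0.5948 − 131·0.9627·0.4052 = 74.9239 − 51.1013 = 23.8226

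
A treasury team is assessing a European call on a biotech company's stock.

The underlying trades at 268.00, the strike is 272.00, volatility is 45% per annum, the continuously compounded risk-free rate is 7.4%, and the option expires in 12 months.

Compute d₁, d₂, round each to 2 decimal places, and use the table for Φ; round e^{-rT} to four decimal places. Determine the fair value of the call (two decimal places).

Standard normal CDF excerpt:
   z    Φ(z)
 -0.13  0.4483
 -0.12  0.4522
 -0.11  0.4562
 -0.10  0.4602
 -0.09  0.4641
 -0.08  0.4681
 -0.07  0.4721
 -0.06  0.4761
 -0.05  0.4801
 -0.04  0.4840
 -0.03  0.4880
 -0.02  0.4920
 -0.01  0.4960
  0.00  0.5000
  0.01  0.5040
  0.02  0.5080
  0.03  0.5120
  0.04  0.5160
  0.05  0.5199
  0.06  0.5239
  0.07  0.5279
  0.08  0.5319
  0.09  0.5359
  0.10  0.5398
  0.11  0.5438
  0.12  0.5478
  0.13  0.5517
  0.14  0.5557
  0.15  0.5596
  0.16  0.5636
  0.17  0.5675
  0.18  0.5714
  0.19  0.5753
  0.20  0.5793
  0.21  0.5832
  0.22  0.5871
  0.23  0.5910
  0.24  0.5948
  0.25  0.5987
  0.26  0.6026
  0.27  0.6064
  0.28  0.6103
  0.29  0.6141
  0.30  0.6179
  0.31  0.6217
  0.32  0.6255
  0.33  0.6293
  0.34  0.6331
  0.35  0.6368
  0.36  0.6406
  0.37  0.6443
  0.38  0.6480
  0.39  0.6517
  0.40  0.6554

T = 1;  σ√T = 0.4500
ln(S/K) + (r + σ²/2)T = ln(268/272) + (0.074 + 0.45²/2)·1 = -0.0148 + 0.1753 = 0.1604
d₁ = 0.1604 / 0.4500 = 0.3565 → 0.36
d₂ = d₁ − σ√T = 0.3565 − 0.4500 = -0.0935 → -0.09
exp(−rT) = exp(−0.074·1) = 0.9287
N(d₁) = N(0.36) = 0.6406;  N(d₂) = N(-0.09) = 0.4641
C = 268·0.6406 − 272·0.9287·0.4641 = 171.6808 − 117.2346 = 54.4462

54.45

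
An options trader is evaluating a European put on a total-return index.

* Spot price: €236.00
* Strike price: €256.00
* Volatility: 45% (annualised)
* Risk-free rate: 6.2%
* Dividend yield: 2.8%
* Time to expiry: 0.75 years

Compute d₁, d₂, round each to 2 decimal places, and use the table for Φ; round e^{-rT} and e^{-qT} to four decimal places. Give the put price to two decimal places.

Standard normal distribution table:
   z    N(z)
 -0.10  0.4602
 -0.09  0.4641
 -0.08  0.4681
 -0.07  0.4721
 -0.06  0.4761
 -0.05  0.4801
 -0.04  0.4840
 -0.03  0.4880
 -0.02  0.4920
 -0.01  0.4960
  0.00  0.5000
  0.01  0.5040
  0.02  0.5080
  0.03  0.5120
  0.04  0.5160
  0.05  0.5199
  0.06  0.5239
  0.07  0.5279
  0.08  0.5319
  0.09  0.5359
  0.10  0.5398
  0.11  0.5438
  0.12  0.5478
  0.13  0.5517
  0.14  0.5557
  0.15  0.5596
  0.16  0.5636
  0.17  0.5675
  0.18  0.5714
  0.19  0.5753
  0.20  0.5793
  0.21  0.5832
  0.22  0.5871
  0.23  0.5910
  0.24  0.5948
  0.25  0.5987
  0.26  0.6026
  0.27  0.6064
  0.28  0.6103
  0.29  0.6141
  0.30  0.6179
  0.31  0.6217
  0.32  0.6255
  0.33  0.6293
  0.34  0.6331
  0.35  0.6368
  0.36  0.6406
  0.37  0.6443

€43.77

σ√T = 0.45·√0.75 = 0.3897
d₁ = [ln(236/256) + (0.062 − 0.028 + ½·0.45²)·0.75] / (σ√T) = (-0.0813 + 0.1014) / 0.3897 = 0.0516 which rounds to 0.05
d₂ = 0.0516 − 0.3897 = -0.3382 which rounds to -0.34
e^(−qT) = e^(−0.028·0.75) = 0.9792;  e^(−rT) = e^(−0.062·0.75) = 0.9546
N(−d₂) = N(0.34) = 0.6331;  N(−d₁) = N(-0.05) = 0.4801
P = 256·0.9546·0.6331 − 236·0.9792·0.4801 = 154.7155 − 110.9469 = 43.7686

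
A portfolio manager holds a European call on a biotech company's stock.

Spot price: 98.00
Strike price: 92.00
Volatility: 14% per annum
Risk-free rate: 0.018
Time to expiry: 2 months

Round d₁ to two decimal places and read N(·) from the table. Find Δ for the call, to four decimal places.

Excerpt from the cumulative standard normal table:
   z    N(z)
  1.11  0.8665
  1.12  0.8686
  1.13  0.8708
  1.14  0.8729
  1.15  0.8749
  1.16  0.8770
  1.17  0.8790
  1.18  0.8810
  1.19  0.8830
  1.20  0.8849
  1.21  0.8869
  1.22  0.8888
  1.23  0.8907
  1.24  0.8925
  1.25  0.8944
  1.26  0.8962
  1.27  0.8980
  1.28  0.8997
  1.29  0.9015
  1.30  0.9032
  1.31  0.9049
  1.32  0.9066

σ√T = 0.14·√0.1667 = 0.0572
ln(S/K) + (r + σ²/2)T = ln(98/92) + (0.018 + 0.14²/2)·0.1667 = 0.0632 + 0.0046 = 0.0678
d₁ = 0.0678 / 0.0572 = 1.1865 ⇒ 1.19
N(d₁) = N(1.19) = 0.8830
Δ_call = N(d₁) = 0.8830

0.8830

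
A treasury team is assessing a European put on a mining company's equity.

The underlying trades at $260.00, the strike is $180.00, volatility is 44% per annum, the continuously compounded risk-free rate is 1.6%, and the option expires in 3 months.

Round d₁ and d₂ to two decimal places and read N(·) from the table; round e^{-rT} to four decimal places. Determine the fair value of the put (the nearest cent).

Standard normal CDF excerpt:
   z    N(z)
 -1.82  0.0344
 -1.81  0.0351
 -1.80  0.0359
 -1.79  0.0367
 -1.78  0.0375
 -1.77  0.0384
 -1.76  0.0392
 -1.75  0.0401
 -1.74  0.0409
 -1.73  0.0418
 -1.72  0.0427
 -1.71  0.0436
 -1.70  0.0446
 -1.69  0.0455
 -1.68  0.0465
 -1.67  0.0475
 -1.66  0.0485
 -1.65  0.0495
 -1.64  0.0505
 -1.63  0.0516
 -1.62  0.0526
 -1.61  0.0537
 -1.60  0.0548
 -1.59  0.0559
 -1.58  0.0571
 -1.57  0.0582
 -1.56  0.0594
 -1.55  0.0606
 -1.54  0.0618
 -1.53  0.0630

σ√T = 0.44·√0.25 = 0.2200
d₁ = [ln(260/180) + (0.016 + 0.44²/2)·0.25] / 0.2200 = [0.3677 + 0.0282] / 0.2200 = 1.7997 which rounds to 1.80
d₂ = d₁ − σ√T = 1.7997 − 0.2200 = 1.5797 which rounds to 1.58
exp(−rT) = exp(−0.016·0.25) = 0.9960
P = 180·0.9960·N(-1.58) − 260·N(-1.80) = 180·0.9960·0.0571 − 260·0.0359 = 10.2369 − 9.3340 = 0.9029

$0.90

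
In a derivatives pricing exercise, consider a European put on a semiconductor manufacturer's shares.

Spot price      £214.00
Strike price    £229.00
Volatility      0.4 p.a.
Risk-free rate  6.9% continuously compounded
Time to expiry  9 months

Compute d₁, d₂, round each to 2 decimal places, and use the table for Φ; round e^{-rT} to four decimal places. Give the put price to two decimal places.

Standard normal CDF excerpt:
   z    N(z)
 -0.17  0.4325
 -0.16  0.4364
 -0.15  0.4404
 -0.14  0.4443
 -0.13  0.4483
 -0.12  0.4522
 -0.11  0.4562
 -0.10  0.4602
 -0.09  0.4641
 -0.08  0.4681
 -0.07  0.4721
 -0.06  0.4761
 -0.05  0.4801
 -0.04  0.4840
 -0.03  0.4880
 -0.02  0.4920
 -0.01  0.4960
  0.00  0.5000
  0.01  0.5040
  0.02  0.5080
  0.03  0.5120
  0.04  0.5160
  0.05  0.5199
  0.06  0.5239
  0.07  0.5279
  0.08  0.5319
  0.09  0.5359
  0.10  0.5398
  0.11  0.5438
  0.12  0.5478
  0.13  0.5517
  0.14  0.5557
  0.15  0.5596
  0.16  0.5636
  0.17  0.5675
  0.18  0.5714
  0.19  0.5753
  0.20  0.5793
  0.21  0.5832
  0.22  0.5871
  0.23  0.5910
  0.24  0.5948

£31.73

σ√T = 0.4 × 0.8660 = 0.3464
d₁ = [ln(214/229) + (0.069 + ½·0.4²)·0.75] / (σ√T) = (-0.0677 + 0.1118) / 0.3464 = 0.1270 ⇒ 0.13
d₂ = 0.1270 − 0.3464 = -0.2194 ⇒ -0.22
exp(−rT) = exp(−0.069·0.75) = 0.9496
P = 229·0.9496·N(0.22) − 214·N(-0.13) = 229·0.9496·0.5871 − 214·0.4483 = 127.6698 − 95.9362 = 31.7336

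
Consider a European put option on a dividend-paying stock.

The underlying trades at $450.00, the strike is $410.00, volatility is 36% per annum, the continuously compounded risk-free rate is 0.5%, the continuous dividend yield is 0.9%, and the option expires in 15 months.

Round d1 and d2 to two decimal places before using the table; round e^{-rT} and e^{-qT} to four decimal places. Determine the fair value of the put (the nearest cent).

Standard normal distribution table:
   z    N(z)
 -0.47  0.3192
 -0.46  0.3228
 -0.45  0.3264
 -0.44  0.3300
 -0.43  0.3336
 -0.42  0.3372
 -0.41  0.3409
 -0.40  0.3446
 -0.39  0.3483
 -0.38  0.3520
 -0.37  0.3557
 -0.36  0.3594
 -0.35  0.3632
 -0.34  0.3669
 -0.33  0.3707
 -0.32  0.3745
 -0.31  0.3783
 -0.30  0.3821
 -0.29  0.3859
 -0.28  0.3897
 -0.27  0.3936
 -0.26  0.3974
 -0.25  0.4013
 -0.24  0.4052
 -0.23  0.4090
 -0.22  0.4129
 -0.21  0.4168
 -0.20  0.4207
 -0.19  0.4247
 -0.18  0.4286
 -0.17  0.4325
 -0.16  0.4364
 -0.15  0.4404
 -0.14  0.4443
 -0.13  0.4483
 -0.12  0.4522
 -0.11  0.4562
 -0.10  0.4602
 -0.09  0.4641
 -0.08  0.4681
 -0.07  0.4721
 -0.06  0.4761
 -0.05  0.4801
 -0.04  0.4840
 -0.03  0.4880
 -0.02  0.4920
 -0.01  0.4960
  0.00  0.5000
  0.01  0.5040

σ√T = 0.36 × 1.1180 = 0.4025
d₁ = [ln(450/410) + (0.005 − 0.009 + ½·0.36²)·1.25] / (σ√T) = (0.0931 + 0.0760) / 0.4025 = 0.4201 which rounds to 0.42
d₂ = 0.4201 − 0.4025 = 0.0176 which rounds to 0.02
exp(−qT) = exp(−0.009·1.25) = 0.9888;  exp(−rT) = exp(−0.005·1.25) = 0.9938
P = 410·0.9938·N(-0.02) − 450·0.9888·N(-0.42) = 410·0.9938·0.4920 − 450·0.9888·0.3372 = 200.4693 − 150.0405 = 50.4288

$50.43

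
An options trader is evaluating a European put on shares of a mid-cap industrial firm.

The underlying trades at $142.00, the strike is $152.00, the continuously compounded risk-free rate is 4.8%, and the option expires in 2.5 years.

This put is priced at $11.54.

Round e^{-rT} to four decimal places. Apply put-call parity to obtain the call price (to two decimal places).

e^(−rT) = e^(−0.048·2.5) = 0.8869
Put-call parity: C − P = S − K·e^(−rT) = 142 − 152·0.8869 = 142 − 134.8088 = 7.1912
C = P + (C − P) = 11.54 + (7.1912) = 18.7312

$18.73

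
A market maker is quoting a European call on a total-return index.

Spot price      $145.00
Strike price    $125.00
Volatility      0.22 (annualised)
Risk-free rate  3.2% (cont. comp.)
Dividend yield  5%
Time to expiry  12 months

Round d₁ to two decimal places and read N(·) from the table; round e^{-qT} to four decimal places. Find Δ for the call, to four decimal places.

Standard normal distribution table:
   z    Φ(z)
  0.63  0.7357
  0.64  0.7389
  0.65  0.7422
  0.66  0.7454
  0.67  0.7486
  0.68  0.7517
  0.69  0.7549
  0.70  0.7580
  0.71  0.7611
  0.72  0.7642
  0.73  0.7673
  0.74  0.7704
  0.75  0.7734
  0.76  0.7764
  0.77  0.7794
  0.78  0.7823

T = 1;  σ√T = 0.2200
d₁ = [ln(145/125) + (0.032 − 0.05 + ½·0.22²)·1] / (σ√T) = (0.1484 + 0.0062) / 0.2200 = 0.7028 → 0.70
N(d₁) = N(0.70) = 0.7580
Δ_call = exp(−qT)·N(d₁) = 0.9512·0.7580 = 0.7210

0.7210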